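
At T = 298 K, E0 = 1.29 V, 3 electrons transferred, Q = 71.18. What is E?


E = E0 - (RT/nF) * ln(Q)
E = 1.29 - (8.314 * 298 / (3 * 96485)) * ln(71.18)
E = 1.2535 V

1.2535 V


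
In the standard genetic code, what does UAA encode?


Standard genetic code lookup.
Codon UAA -> Stop

Stop


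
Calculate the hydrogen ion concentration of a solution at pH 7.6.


[H+] = 10^(-pH)
[H+] = 10^(-7.6)
[H+] = 2.512e-08 M

2.512e-08 M


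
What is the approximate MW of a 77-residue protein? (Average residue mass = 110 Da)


MW = n_residues * 110 Da
MW = 77 * 110
MW = 8470 Da

8470 Da


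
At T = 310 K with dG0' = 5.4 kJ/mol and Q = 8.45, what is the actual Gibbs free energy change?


dG = dG0' + RT * ln(Q) / 1000
dG = 5.4 + 8.314 * 310 * ln(8.45) / 1000
dG = 10.9005 kJ/mol

10.9005 kJ/mol


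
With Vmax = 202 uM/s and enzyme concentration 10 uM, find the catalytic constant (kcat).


kcat = Vmax / [E]t
kcat = 202 / 10
kcat = 20.2 s^-1

20.2 s^-1


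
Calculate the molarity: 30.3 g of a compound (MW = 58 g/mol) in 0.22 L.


C = (mass / MW) / volume
C = (30.3 / 58) / 0.22
C = 2.3746 M

2.3746 M


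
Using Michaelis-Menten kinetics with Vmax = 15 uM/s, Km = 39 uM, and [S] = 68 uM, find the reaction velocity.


v = Vmax * [S] / (Km + [S])
v = 15 * 68 / (39 + 68)
v = 9.5327 uM/s

9.5327 uM/s


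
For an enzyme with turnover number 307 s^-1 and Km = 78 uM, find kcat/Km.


Catalytic efficiency = kcat / Km
= 307 / 78
= 3.9359 uM^-1*s^-1

3.9359 uM^-1*s^-1


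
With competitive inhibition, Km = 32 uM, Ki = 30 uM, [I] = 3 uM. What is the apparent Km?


Km_app = Km * (1 + [I]/Ki)
Km_app = 32 * (1 + 3/30)
Km_app = 35.2 uM

35.2 uM


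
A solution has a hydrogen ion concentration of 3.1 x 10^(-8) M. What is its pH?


pH = -log10([H+])
pH = -log10(3.1 x 10^(-8))
pH = 7.5086

7.5086


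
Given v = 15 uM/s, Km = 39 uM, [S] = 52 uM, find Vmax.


Vmax = v * (Km + [S]) / [S]
Vmax = 15 * (39 + 52) / 52
Vmax = 26.25 uM/s

26.25 uM/s


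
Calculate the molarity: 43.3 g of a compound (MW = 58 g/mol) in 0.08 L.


C = (mass / MW) / volume
C = (43.3 / 58) / 0.08
C = 9.3319 M

9.3319 M


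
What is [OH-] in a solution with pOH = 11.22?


[OH-] = 10^(-pOH)
[OH-] = 10^(-11.22)
[OH-] = 6.026e-12 M

6.026e-12 M


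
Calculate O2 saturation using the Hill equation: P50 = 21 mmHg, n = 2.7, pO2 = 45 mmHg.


Y = pO2^n / (P50^n + pO2^n)
Y = 45^2.7 / (21^2.7 + 45^2.7)
Y = 88.67%

88.67%


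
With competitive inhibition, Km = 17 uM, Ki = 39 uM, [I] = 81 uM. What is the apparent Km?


Km_app = Km * (1 + [I]/Ki)
Km_app = 17 * (1 + 81/39)
Km_app = 52.3077 uM

52.3077 uM


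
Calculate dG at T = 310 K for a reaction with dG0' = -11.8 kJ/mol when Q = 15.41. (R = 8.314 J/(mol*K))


dG = dG0' + RT * ln(Q) / 1000
dG = -11.8 + 8.314 * 310 * ln(15.41) / 1000
dG = -4.7509 kJ/mol

-4.7509 kJ/mol


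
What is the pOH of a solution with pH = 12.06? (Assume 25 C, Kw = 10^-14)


pOH = 14 - pH
pOH = 14 - 12.06
pOH = 1.94

1.94


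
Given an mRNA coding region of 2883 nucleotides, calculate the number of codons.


codons = nucleotides / 3
codons = 2883 / 3 = 961

961


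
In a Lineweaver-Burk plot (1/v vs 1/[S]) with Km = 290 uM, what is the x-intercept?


x-intercept = -1/Km
= -1/290
= -0.0034 1/uM

-0.0034 1/uM


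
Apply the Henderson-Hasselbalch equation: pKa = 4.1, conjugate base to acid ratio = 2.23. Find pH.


pH = pKa + log10([A-]/[HA])
pH = 4.1 + log10(2.23)
pH = 4.4483

4.4483


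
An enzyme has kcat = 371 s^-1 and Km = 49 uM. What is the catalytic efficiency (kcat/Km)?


Catalytic efficiency = kcat / Km
= 371 / 49
= 7.5714 uM^-1*s^-1

7.5714 uM^-1*s^-1


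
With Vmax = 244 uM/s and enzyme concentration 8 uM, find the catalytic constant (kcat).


kcat = Vmax / [E]t
kcat = 244 / 8
kcat = 30.5 s^-1

30.5 s^-1


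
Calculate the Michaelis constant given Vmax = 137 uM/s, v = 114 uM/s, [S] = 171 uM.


Km = [S] * (Vmax - v) / v
Km = 171 * (137 - 114) / 114
Km = 34.5 uM

34.5 uM


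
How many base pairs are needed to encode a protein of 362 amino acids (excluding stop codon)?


Each amino acid = 1 codon = 3 bp
bp = 362 * 3 = 1086 bp

1086 bp


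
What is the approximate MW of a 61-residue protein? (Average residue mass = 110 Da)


MW = n_residues * 110 Da
MW = 61 * 110
MW = 6710 Da

6710 Da


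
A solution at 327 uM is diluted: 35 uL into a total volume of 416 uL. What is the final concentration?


C2 = C1 * V1 / V2
C2 = 327 * 35 / 416
C2 = 27.512 uM

27.512 uM


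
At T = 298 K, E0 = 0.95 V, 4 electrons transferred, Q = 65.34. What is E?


E = E0 - (RT/nF) * ln(Q)
E = 0.95 - (8.314 * 298 / (4 * 96485)) * ln(65.34)
E = 0.9232 V

0.9232 V


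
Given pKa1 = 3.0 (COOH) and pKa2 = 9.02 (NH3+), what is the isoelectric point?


pI = (pKa1 + pKa2) / 2
pI = (3.0 + 9.02) / 2
pI = 6.01

6.01


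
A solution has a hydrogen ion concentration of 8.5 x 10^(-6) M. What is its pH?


pH = -log10([H+])
pH = -log10(8.5 x 10^(-6))
pH = 5.0706

5.0706


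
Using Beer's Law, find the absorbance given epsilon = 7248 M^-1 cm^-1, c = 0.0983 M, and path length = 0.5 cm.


A = epsilon * c * l
A = 7248 * 0.0983 * 0.5
A = 356.2392

356.2392


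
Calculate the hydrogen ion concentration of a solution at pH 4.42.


[H+] = 10^(-pH)
[H+] = 10^(-4.42)
[H+] = 3.802e-05 M

3.802e-05 M


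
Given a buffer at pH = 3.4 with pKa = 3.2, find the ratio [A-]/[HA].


[A-]/[HA] = 10^(pH - pKa)
= 10^(3.4 - 3.2)
= 1.5849

1.5849


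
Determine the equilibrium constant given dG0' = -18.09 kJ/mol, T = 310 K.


Keq = exp(-dG0 * 1000 / (R * T))
Keq = exp(-(-18.09) * 1000 / (8.314 * 310))
Keq = 1117.5169

1117.5169


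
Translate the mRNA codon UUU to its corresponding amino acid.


Standard genetic code lookup.
Codon UUU -> Phe

Phe


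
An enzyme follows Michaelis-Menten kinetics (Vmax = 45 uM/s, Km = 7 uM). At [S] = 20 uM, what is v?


v = Vmax * [S] / (Km + [S])
v = 45 * 20 / (7 + 20)
v = 33.3333 uM/s

33.3333 uM/s


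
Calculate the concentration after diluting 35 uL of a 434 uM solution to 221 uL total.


C2 = C1 * V1 / V2
C2 = 434 * 35 / 221
C2 = 68.733 uM

68.733 uM


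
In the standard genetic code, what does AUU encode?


Standard genetic code lookup.
Codon AUU -> Ile

Ile


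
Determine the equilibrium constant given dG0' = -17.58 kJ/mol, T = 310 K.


Keq = exp(-dG0 * 1000 / (R * T))
Keq = exp(-(-17.58) * 1000 / (8.314 * 310))
Keq = 916.8886

916.8886


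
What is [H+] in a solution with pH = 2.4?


[H+] = 10^(-pH)
[H+] = 10^(-2.4)
[H+] = 0.004 M

0.004 M


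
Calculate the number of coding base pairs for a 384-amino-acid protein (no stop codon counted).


Each amino acid = 1 codon = 3 bp
bp = 384 * 3 = 1152 bp

1152 bp


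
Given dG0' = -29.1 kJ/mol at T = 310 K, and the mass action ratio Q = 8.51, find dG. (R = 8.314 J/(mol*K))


dG = dG0' + RT * ln(Q) / 1000
dG = -29.1 + 8.314 * 310 * ln(8.51) / 1000
dG = -23.5813 kJ/mol

-23.5813 kJ/mol


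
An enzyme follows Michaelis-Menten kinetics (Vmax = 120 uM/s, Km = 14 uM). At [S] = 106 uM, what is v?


v = Vmax * [S] / (Km + [S])
v = 120 * 106 / (14 + 106)
v = 106.0 uM/s

106.0 uM/s


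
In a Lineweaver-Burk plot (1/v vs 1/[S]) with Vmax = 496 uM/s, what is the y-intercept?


y-intercept = 1/Vmax
= 1/496
= 0.002 s/uM

0.002 s/uM


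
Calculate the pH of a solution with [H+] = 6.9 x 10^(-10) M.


pH = -log10([H+])
pH = -log10(6.9 x 10^(-10))
pH = 9.1612

9.1612


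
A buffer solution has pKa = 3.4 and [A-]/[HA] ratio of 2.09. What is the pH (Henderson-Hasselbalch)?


pH = pKa + log10([A-]/[HA])
pH = 3.4 + log10(2.09)
pH = 3.7201

3.7201


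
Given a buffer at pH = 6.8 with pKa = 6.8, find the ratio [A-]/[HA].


[A-]/[HA] = 10^(pH - pKa)
= 10^(6.8 - 6.8)
= 1.0

1.0


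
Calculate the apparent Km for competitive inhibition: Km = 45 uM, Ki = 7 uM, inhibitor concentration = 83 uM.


Km_app = Km * (1 + [I]/Ki)
Km_app = 45 * (1 + 83/7)
Km_app = 578.5714 uM

578.5714 uM


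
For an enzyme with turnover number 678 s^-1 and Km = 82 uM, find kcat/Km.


Catalytic efficiency = kcat / Km
= 678 / 82
= 8.2683 uM^-1*s^-1

8.2683 uM^-1*s^-1


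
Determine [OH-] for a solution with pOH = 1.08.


[OH-] = 10^(-pOH)
[OH-] = 10^(-1.08)
[OH-] = 0.0832 M

0.0832 M


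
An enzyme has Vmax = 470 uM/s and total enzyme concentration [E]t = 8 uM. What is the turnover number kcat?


kcat = Vmax / [E]t
kcat = 470 / 8
kcat = 58.75 s^-1

58.75 s^-1


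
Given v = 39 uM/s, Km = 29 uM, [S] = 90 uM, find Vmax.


Vmax = v * (Km + [S]) / [S]
Vmax = 39 * (29 + 90) / 90
Vmax = 51.5667 uM/s

51.5667 uM/s


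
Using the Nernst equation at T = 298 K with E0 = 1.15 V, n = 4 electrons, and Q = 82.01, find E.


E = E0 - (RT/nF) * ln(Q)
E = 1.15 - (8.314 * 298 / (4 * 96485)) * ln(82.01)
E = 1.1217 V

1.1217 V


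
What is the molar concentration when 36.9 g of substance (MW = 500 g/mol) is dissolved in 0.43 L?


C = (mass / MW) / volume
C = (36.9 / 500) / 0.43
C = 0.1716 M

0.1716 M


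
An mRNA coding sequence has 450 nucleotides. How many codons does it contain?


codons = nucleotides / 3
codons = 450 / 3 = 150

150


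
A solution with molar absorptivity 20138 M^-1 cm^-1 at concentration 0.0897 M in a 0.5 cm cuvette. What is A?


A = epsilon * c * l
A = 20138 * 0.0897 * 0.5
A = 903.1893

903.1893


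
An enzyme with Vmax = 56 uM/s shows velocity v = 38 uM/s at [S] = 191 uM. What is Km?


Km = [S] * (Vmax - v) / v
Km = 191 * (56 - 38) / 38
Km = 90.4737 uM

90.4737 uM


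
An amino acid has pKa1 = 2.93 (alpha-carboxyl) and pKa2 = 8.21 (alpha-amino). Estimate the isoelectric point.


pI = (pKa1 + pKa2) / 2
pI = (2.93 + 8.21) / 2
pI = 5.57

5.57


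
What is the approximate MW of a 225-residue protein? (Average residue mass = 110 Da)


MW = n_residues * 110 Da
MW = 225 * 110
MW = 24750 Da

24750 Da


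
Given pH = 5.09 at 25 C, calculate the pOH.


pOH = 14 - pH
pOH = 14 - 5.09
pOH = 8.91

8.91


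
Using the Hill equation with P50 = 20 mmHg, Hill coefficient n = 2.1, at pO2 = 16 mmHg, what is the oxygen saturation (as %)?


Y = pO2^n / (P50^n + pO2^n)
Y = 16^2.1 / (20^2.1 + 16^2.1)
Y = 38.49%

38.49%


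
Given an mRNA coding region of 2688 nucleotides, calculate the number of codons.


codons = nucleotides / 3
codons = 2688 / 3 = 896

896


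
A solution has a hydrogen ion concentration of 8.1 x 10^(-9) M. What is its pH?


pH = -log10([H+])
pH = -log10(8.1 x 10^(-9))
pH = 8.0915

8.0915


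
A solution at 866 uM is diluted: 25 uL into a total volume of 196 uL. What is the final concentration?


C2 = C1 * V1 / V2
C2 = 866 * 25 / 196
C2 = 110.4592 uM

110.4592 uM


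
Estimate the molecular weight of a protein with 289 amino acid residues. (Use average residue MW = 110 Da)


MW = n_residues * 110 Da
MW = 289 * 110
MW = 31790 Da

31790 Da


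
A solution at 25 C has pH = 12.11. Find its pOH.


pOH = 14 - pH
pOH = 14 - 12.11
pOH = 1.89

1.89


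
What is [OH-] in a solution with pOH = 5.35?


[OH-] = 10^(-pOH)
[OH-] = 10^(-5.35)
[OH-] = 4.467e-06 M

4.467e-06 M


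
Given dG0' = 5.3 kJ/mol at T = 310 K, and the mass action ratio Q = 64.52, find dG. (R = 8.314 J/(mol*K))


dG = dG0' + RT * ln(Q) / 1000
dG = 5.3 + 8.314 * 310 * ln(64.52) / 1000
dG = 16.0397 kJ/mol

16.0397 kJ/mol


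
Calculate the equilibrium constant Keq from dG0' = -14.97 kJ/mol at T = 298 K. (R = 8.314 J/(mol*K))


Keq = exp(-dG0 * 1000 / (R * T))
Keq = exp(-(-14.97) * 1000 / (8.314 * 298))
Keq = 420.8203

420.8203


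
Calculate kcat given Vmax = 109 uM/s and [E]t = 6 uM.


kcat = Vmax / [E]t
kcat = 109 / 6
kcat = 18.1667 s^-1

18.1667 s^-1


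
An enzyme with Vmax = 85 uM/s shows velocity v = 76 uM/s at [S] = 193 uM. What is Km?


Km = [S] * (Vmax - v) / v
Km = 193 * (85 - 76) / 76
Km = 22.8553 uM

22.8553 uM


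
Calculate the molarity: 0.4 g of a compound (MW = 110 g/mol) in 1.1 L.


C = (mass / MW) / volume
C = (0.4 / 110) / 1.1
C = 0.0033 M

0.0033 M


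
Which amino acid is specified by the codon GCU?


Standard genetic code lookup.
Codon GCU -> Ala

Ala


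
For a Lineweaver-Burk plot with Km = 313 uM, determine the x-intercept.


x-intercept = -1/Km
= -1/313
= -0.0032 1/uM

-0.0032 1/uM


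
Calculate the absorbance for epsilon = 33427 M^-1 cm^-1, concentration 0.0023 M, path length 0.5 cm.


A = epsilon * c * l
A = 33427 * 0.0023 * 0.5
A = 38.441

38.441


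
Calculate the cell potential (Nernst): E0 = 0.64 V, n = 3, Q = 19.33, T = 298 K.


E = E0 - (RT/nF) * ln(Q)
E = 0.64 - (8.314 * 298 / (3 * 96485)) * ln(19.33)
E = 0.6146 V

0.6146 V


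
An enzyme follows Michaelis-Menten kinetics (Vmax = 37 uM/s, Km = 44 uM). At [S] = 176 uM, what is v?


v = Vmax * [S] / (Km + [S])
v = 37 * 176 / (44 + 176)
v = 29.6 uM/s

29.6 uM/s


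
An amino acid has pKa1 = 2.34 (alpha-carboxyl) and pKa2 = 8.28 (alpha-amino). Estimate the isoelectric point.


pI = (pKa1 + pKa2) / 2
pI = (2.34 + 8.28) / 2
pI = 5.31

5.31


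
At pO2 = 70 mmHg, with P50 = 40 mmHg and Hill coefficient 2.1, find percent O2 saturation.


Y = pO2^n / (P50^n + pO2^n)
Y = 70^2.1 / (40^2.1 + 70^2.1)
Y = 76.41%

76.41%


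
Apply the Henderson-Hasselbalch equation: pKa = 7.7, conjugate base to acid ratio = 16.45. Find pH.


pH = pKa + log10([A-]/[HA])
pH = 7.7 + log10(16.45)
pH = 8.9162

8.9162


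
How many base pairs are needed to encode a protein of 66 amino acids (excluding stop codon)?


Each amino acid = 1 codon = 3 bp
bp = 66 * 3 = 198 bp

198 bp


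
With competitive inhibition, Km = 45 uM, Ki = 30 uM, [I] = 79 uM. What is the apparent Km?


Km_app = Km * (1 + [I]/Ki)
Km_app = 45 * (1 + 79/30)
Km_app = 163.5 uM

163.5 uM


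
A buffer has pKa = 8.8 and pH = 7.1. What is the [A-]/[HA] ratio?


[A-]/[HA] = 10^(pH - pKa)
= 10^(7.1 - 8.8)
= 0.02

0.02


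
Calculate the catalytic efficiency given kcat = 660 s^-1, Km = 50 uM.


Catalytic efficiency = kcat / Km
= 660 / 50
= 13.2 uM^-1*s^-1

13.2 uM^-1*s^-1


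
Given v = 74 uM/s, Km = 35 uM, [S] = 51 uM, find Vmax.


Vmax = v * (Km + [S]) / [S]
Vmax = 74 * (35 + 51) / 51
Vmax = 124.7843 uM/s

124.7843 uM/s


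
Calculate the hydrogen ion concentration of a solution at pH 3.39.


[H+] = 10^(-pH)
[H+] = 10^(-3.39)
[H+] = 4.074e-04 M

4.074e-04 M


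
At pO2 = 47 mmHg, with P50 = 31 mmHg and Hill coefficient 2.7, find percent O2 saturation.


Y = pO2^n / (P50^n + pO2^n)
Y = 47^2.7 / (31^2.7 + 47^2.7)
Y = 75.47%

75.47%


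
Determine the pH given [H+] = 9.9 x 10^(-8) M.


pH = -log10([H+])
pH = -log10(9.9 x 10^(-8))
pH = 7.0044

7.0044


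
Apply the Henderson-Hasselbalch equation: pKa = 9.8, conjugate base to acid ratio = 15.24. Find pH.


pH = pKa + log10([A-]/[HA])
pH = 9.8 + log10(15.24)
pH = 10.983

10.983


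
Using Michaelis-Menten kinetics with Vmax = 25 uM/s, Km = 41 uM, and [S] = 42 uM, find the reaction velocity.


v = Vmax * [S] / (Km + [S])
v = 25 * 42 / (41 + 42)
v = 12.6506 uM/s

12.6506 uM/s


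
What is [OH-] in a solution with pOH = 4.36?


[OH-] = 10^(-pOH)
[OH-] = 10^(-4.36)
[OH-] = 4.365e-05 M

4.365e-05 M


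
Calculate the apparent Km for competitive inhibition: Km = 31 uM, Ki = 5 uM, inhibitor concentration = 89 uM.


Km_app = Km * (1 + [I]/Ki)
Km_app = 31 * (1 + 89/5)
Km_app = 582.8 uM

582.8 uM


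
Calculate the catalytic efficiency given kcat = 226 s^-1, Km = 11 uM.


Catalytic efficiency = kcat / Km
= 226 / 11
= 20.5455 uM^-1*s^-1

20.5455 uM^-1*s^-1


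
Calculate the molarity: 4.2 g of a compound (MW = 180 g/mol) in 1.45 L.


C = (mass / MW) / volume
C = (4.2 / 180) / 1.45
C = 0.0161 M

0.0161 M


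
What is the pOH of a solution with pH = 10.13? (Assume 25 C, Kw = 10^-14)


pOH = 14 - pH
pOH = 14 - 10.13
pOH = 3.87

3.87


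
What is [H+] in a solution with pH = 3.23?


[H+] = 10^(-pH)
[H+] = 10^(-3.23)
[H+] = 5.888e-04 M

5.888e-04 M


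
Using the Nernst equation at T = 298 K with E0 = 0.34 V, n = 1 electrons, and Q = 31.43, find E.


E = E0 - (RT/nF) * ln(Q)
E = 0.34 - (8.314 * 298 / (1 * 96485)) * ln(31.43)
E = 0.2515 V

0.2515 V


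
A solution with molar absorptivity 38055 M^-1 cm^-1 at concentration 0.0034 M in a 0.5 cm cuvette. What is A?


A = epsilon * c * l
A = 38055 * 0.0034 * 0.5
A = 64.6935

64.6935


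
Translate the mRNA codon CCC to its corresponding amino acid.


Standard genetic code lookup.
Codon CCC -> Pro

Pro


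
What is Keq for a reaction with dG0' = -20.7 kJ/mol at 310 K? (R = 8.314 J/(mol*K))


Keq = exp(-dG0 * 1000 / (R * T))
Keq = exp(-(-20.7) * 1000 / (8.314 * 310))
Keq = 3076.4647

3076.4647


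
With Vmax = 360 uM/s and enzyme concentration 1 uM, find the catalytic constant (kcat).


kcat = Vmax / [E]t
kcat = 360 / 1
kcat = 360.0 s^-1

360.0 s^-1


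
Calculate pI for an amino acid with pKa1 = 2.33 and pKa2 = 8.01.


pI = (pKa1 + pKa2) / 2
pI = (2.33 + 8.01) / 2
pI = 5.17

5.17


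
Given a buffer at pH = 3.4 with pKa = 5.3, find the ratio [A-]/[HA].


[A-]/[HA] = 10^(pH - pKa)
= 10^(3.4 - 5.3)
= 0.0126

0.0126


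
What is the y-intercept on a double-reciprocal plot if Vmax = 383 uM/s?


y-intercept = 1/Vmax
= 1/383
= 0.0026 s/uM

0.0026 s/uM


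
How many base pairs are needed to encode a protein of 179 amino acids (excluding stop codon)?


Each amino acid = 1 codon = 3 bp
bp = 179 * 3 = 537 bp

537 bp


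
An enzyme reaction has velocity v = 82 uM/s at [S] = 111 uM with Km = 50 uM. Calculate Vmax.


Vmax = v * (Km + [S]) / [S]
Vmax = 82 * (50 + 111) / 111
Vmax = 118.9369 uM/s

118.9369 uM/s


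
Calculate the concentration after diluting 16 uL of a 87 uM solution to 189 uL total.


C2 = C1 * V1 / V2
C2 = 87 * 16 / 189
C2 = 7.3651 uM

7.3651 uM


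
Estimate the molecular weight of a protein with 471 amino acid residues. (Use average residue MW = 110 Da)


MW = n_residues * 110 Da
MW = 471 * 110
MW = 51810 Da

51810 Da


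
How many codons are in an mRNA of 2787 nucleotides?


codons = nucleotides / 3
codons = 2787 / 3 = 929

929


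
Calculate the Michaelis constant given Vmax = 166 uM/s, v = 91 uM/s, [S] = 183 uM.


Km = [S] * (Vmax - v) / v
Km = 183 * (166 - 91) / 91
Km = 150.8242 uM

150.8242 uM


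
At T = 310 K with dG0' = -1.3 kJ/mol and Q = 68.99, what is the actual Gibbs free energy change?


dG = dG0' + RT * ln(Q) / 1000
dG = -1.3 + 8.314 * 310 * ln(68.99) / 1000
dG = 9.6124 kJ/mol

9.6124 kJ/mol


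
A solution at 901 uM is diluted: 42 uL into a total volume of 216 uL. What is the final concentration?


C2 = C1 * V1 / V2
C2 = 901 * 42 / 216
C2 = 175.1944 uM

175.1944 uM


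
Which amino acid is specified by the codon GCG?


Standard genetic code lookup.
Codon GCG -> Ala

Ala


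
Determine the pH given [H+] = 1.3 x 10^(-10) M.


pH = -log10([H+])
pH = -log10(1.3 x 10^(-10))
pH = 9.8861

9.8861


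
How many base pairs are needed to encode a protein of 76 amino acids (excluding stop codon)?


Each amino acid = 1 codon = 3 bp
bp = 76 * 3 = 228 bp

228 bp


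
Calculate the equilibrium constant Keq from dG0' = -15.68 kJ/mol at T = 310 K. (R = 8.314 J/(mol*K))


Keq = exp(-dG0 * 1000 / (R * T))
Keq = exp(-(-15.68) * 1000 / (8.314 * 310))
Keq = 438.6895

438.6895


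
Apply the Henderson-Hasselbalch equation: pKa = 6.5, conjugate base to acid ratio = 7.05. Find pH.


pH = pKa + log10([A-]/[HA])
pH = 6.5 + log10(7.05)
pH = 7.3482

7.3482


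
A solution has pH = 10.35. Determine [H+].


[H+] = 10^(-pH)
[H+] = 10^(-10.35)
[H+] = 4.467e-11 M

4.467e-11 M


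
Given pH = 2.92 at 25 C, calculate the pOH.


pOH = 14 - pH
pOH = 14 - 2.92
pOH = 11.08

11.08


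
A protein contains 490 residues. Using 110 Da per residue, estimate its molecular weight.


MW = n_residues * 110 Da
MW = 490 * 110
MW = 53900 Da

53900 Da


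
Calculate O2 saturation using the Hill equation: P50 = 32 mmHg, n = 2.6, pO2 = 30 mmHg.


Y = pO2^n / (P50^n + pO2^n)
Y = 30^2.6 / (32^2.6 + 30^2.6)
Y = 45.81%

45.81%


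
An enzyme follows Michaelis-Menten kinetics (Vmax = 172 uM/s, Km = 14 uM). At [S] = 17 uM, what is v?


v = Vmax * [S] / (Km + [S])
v = 172 * 17 / (14 + 17)
v = 94.3226 uM/s

94.3226 uM/s


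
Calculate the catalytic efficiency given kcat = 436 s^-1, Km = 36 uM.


Catalytic efficiency = kcat / Km
= 436 / 36
= 12.1111 uM^-1*s^-1

12.1111 uM^-1*s^-1


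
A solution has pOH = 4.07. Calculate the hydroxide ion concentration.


[OH-] = 10^(-pOH)
[OH-] = 10^(-4.07)
[OH-] = 8.511e-05 M

8.511e-05 M


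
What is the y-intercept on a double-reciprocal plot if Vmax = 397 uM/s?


y-intercept = 1/Vmax
= 1/397
= 0.0025 s/uM

0.0025 s/uM


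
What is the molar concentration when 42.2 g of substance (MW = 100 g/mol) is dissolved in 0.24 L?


C = (mass / MW) / volume
C = (42.2 / 100) / 0.24
C = 1.7583 M

1.7583 M


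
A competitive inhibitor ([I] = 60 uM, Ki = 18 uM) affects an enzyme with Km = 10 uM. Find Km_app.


Km_app = Km * (1 + [I]/Ki)
Km_app = 10 * (1 + 60/18)
Km_app = 43.3333 uM

43.3333 uM


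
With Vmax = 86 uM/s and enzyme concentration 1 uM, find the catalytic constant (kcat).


kcat = Vmax / [E]t
kcat = 86 / 1
kcat = 86.0 s^-1

86.0 s^-1


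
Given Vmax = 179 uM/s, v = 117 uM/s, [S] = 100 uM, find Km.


Km = [S] * (Vmax - v) / v
Km = 100 * (179 - 117) / 117
Km = 52.9915 uM

52.9915 uM


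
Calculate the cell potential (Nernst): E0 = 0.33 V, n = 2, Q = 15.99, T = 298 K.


E = E0 - (RT/nF) * ln(Q)
E = 0.33 - (8.314 * 298 / (2 * 96485)) * ln(15.99)
E = 0.2944 V

0.2944 V


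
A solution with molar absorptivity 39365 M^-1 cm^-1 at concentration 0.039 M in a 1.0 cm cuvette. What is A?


A = epsilon * c * l
A = 39365 * 0.039 * 1.0
A = 1535.235

1535.235


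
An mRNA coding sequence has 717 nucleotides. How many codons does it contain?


codons = nucleotides / 3
codons = 717 / 3 = 239

239


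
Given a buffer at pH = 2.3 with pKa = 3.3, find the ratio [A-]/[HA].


[A-]/[HA] = 10^(pH - pKa)
= 10^(2.3 - 3.3)
= 0.1

0.1


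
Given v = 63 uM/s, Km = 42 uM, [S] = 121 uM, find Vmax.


Vmax = v * (Km + [S]) / [S]
Vmax = 63 * (42 + 121) / 121
Vmax = 84.8678 uM/s

84.8678 uM/s


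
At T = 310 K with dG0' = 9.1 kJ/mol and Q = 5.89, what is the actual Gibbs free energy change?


dG = dG0' + RT * ln(Q) / 1000
dG = 9.1 + 8.314 * 310 * ln(5.89) / 1000
dG = 13.6703 kJ/mol

13.6703 kJ/mol


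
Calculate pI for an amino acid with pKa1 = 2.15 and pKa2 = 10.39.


pI = (pKa1 + pKa2) / 2
pI = (2.15 + 10.39) / 2
pI = 6.27

6.27


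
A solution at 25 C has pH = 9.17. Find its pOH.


pOH = 14 - pH
pOH = 14 - 9.17
pOH = 4.83

4.83


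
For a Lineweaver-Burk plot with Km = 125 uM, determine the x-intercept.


x-intercept = -1/Km
= -1/125
= -0.008 1/uM

-0.008 1/uM


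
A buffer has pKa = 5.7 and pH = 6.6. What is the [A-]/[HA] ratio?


[A-]/[HA] = 10^(pH - pKa)
= 10^(6.6 - 5.7)
= 7.9433

7.9433


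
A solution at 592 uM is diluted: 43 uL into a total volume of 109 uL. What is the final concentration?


C2 = C1 * V1 / V2
C2 = 592 * 43 / 109
C2 = 233.5413 uM

233.5413 uM


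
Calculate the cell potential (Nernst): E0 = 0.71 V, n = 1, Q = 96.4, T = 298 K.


E = E0 - (RT/nF) * ln(Q)
E = 0.71 - (8.314 * 298 / (1 * 96485)) * ln(96.4)
E = 0.5927 V

0.5927 V


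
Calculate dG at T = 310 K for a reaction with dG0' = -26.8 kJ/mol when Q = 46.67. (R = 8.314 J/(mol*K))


dG = dG0' + RT * ln(Q) / 1000
dG = -26.8 + 8.314 * 310 * ln(46.67) / 1000
dG = -16.895 kJ/mol

-16.895 kJ/mol


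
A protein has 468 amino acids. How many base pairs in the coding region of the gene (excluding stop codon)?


Each amino acid = 1 codon = 3 bp
bp = 468 * 3 = 1404 bp

1404 bp


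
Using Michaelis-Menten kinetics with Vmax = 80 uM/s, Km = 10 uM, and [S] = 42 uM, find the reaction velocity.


v = Vmax * [S] / (Km + [S])
v = 80 * 42 / (10 + 42)
v = 64.6154 uM/s

64.6154 uM/s


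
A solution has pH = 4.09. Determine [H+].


[H+] = 10^(-pH)
[H+] = 10^(-4.09)
[H+] = 8.128e-05 M

8.128e-05 M


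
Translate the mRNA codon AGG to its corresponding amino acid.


Standard genetic code lookup.
Codon AGG -> Arg

Arg


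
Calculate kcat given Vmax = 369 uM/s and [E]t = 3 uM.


kcat = Vmax / [E]t
kcat = 369 / 3
kcat = 123.0 s^-1

123.0 s^-1


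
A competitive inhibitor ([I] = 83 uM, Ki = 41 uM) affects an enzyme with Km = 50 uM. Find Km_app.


Km_app = Km * (1 + [I]/Ki)
Km_app = 50 * (1 + 83/41)
Km_app = 151.2195 uM

151.2195 uM


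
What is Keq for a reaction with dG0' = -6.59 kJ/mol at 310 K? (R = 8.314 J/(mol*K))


Keq = exp(-dG0 * 1000 / (R * T))
Keq = exp(-(-6.59) * 1000 / (8.314 * 310))
Keq = 12.8958

12.8958


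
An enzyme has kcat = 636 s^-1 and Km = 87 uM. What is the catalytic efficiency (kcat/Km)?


Catalytic efficiency = kcat / Km
= 636 / 87
= 7.3103 uM^-1*s^-1

7.3103 uM^-1*s^-1


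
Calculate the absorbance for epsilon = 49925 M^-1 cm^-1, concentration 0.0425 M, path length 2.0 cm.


A = epsilon * c * l
A = 49925 * 0.0425 * 2.0
A = 4243.625

4243.625


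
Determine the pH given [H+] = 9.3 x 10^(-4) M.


pH = -log10([H+])
pH = -log10(9.3 x 10^(-4))
pH = 3.0315

3.0315


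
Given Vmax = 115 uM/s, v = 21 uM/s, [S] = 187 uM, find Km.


Km = [S] * (Vmax - v) / v
Km = 187 * (115 - 21) / 21
Km = 837.0476 uM

837.0476 uM


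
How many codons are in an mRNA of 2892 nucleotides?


codons = nucleotides / 3
codons = 2892 / 3 = 964

964


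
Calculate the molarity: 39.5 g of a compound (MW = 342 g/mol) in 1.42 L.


C = (mass / MW) / volume
C = (39.5 / 342) / 1.42
C = 0.0813 M

0.0813 M


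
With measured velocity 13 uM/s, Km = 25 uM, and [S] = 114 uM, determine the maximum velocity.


Vmax = v * (Km + [S]) / [S]
Vmax = 13 * (25 + 114) / 114
Vmax = 15.8509 uM/s

15.8509 uM/s


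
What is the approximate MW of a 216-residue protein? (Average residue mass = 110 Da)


MW = n_residues * 110 Da
MW = 216 * 110
MW = 23760 Da

23760 Da


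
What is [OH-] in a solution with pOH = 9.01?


[OH-] = 10^(-pOH)
[OH-] = 10^(-9.01)
[OH-] = 9.772e-10 M

9.772e-10 M


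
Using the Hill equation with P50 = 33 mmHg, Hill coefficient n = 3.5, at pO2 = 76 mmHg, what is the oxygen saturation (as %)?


Y = pO2^n / (P50^n + pO2^n)
Y = 76^3.5 / (33^3.5 + 76^3.5)
Y = 94.88%

94.88%


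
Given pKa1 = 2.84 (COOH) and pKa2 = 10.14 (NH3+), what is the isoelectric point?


pI = (pKa1 + pKa2) / 2
pI = (2.84 + 10.14) / 2
pI = 6.49

6.49


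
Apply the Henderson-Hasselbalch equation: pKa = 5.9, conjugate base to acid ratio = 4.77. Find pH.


pH = pKa + log10([A-]/[HA])
pH = 5.9 + log10(4.77)
pH = 6.5785

6.5785


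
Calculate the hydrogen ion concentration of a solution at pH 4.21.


[H+] = 10^(-pH)
[H+] = 10^(-4.21)
[H+] = 6.166e-05 M

6.166e-05 M


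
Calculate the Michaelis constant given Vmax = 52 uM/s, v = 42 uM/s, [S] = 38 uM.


Km = [S] * (Vmax - v) / v
Km = 38 * (52 - 42) / 42
Km = 9.0476 uM

9.0476 uM


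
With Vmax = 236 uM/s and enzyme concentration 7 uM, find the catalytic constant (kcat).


kcat = Vmax / [E]t
kcat = 236 / 7
kcat = 33.7143 s^-1

33.7143 s^-1


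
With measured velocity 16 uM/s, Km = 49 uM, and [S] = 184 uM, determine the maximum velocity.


Vmax = v * (Km + [S]) / [S]
Vmax = 16 * (49 + 184) / 184
Vmax = 20.2609 uM/s

20.2609 uM/s


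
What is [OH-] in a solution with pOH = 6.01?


[OH-] = 10^(-pOH)
[OH-] = 10^(-6.01)
[OH-] = 9.772e-07 M

9.772e-07 M


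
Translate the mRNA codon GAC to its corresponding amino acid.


Standard genetic code lookup.
Codon GAC -> Asp

Asp


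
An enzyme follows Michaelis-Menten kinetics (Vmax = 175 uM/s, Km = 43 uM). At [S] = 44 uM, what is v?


v = Vmax * [S] / (Km + [S])
v = 175 * 44 / (43 + 44)
v = 88.5057 uM/s

88.5057 uM/s


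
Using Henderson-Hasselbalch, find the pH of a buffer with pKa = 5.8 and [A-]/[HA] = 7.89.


pH = pKa + log10([A-]/[HA])
pH = 5.8 + log10(7.89)
pH = 6.6971

6.6971


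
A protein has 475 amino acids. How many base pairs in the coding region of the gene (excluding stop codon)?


Each amino acid = 1 codon = 3 bp
bp = 475 * 3 = 1425 bp

1425 bp


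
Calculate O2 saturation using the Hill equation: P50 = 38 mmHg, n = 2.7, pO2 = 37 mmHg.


Y = pO2^n / (P50^n + pO2^n)
Y = 37^2.7 / (38^2.7 + 37^2.7)
Y = 48.2%

48.2%


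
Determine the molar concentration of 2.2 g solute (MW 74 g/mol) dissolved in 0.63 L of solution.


C = (mass / MW) / volume
C = (2.2 / 74) / 0.63
C = 0.0472 M

0.0472 M


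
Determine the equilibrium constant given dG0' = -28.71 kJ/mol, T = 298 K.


Keq = exp(-dG0 * 1000 / (R * T))
Keq = exp(-(-28.71) * 1000 / (8.314 * 298))
Keq = 107791.91

107791.91


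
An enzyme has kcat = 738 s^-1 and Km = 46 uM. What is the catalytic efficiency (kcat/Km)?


Catalytic efficiency = kcat / Km
= 738 / 46
= 16.0435 uM^-1*s^-1

16.0435 uM^-1*s^-1


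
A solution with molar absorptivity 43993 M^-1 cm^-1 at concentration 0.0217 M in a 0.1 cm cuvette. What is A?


A = epsilon * c * l
A = 43993 * 0.0217 * 0.1
A = 95.4648

95.4648


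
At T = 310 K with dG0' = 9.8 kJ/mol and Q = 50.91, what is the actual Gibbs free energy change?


dG = dG0' + RT * ln(Q) / 1000
dG = 9.8 + 8.314 * 310 * ln(50.91) / 1000
dG = 19.9291 kJ/mol

19.9291 kJ/mol


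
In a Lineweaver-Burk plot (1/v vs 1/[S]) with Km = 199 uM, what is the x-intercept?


x-intercept = -1/Km
= -1/199
= -0.005 1/uM

-0.005 1/uM


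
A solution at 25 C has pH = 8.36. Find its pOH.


pOH = 14 - pH
pOH = 14 - 8.36
pOH = 5.64

5.64


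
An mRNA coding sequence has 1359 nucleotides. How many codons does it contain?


codons = nucleotides / 3
codons = 1359 / 3 = 453

453


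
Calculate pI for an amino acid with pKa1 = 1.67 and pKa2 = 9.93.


pI = (pKa1 + pKa2) / 2
pI = (1.67 + 9.93) / 2
pI = 5.8

5.8


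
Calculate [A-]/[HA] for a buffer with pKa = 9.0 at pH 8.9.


[A-]/[HA] = 10^(pH - pKa)
= 10^(8.9 - 9.0)
= 0.7943

0.7943


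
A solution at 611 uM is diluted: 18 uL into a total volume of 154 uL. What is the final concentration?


C2 = C1 * V1 / V2
C2 = 611 * 18 / 154
C2 = 71.4156 uM

71.4156 uM


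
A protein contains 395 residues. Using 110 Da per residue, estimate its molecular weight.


MW = n_residues * 110 Da
MW = 395 * 110
MW = 43450 Da

43450 Da


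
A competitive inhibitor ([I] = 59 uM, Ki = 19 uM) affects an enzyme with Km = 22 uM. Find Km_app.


Km_app = Km * (1 + [I]/Ki)
Km_app = 22 * (1 + 59/19)
Km_app = 90.3158 uM

90.3158 uM


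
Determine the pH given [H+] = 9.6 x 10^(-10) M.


pH = -log10([H+])
pH = -log10(9.6 x 10^(-10))
pH = 9.0177

9.0177


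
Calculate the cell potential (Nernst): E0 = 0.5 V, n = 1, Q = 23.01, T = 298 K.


E = E0 - (RT/nF) * ln(Q)
E = 0.5 - (8.314 * 298 / (1 * 96485)) * ln(23.01)
E = 0.4195 V

0.4195 V


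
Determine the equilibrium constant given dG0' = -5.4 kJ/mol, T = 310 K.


Keq = exp(-dG0 * 1000 / (R * T))
Keq = exp(-(-5.4) * 1000 / (8.314 * 310))
Keq = 8.1269

8.1269


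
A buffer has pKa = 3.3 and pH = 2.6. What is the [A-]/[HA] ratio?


[A-]/[HA] = 10^(pH - pKa)
= 10^(2.6 - 3.3)
= 0.1995

0.1995


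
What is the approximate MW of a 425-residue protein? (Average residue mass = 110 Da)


MW = n_residues * 110 Da
MW = 425 * 110
MW = 46750 Da

46750 Da


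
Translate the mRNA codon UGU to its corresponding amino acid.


Standard genetic code lookup.
Codon UGU -> Cys

Cys


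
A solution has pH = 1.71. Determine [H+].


[H+] = 10^(-pH)
[H+] = 10^(-1.71)
[H+] = 0.0195 M

0.0195 M


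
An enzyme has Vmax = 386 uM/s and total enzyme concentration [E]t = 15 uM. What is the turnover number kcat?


kcat = Vmax / [E]t
kcat = 386 / 15
kcat = 25.7333 s^-1

25.7333 s^-1


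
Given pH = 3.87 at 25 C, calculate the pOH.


pOH = 14 - pH
pOH = 14 - 3.87
pOH = 10.13

10.13


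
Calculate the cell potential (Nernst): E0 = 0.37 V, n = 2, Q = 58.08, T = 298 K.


E = E0 - (RT/nF) * ln(Q)
E = 0.37 - (8.314 * 298 / (2 * 96485)) * ln(58.08)
E = 0.3178 V

0.3178 V


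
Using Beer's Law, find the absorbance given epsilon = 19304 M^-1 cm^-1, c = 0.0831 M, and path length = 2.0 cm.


A = epsilon * c * l
A = 19304 * 0.0831 * 2.0
A = 3208.3248

3208.3248


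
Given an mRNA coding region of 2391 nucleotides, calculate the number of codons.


codons = nucleotides / 3
codons = 2391 / 3 = 797

797


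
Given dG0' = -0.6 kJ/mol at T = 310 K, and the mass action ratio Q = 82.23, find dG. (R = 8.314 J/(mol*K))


dG = dG0' + RT * ln(Q) / 1000
dG = -0.6 + 8.314 * 310 * ln(82.23) / 1000
dG = 10.7648 kJ/mol

10.7648 kJ/mol


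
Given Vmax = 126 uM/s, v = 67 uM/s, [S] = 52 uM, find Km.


Km = [S] * (Vmax - v) / v
Km = 52 * (126 - 67) / 67
Km = 45.791 uM

45.791 uM


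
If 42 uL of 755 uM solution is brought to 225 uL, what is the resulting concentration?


C2 = C1 * V1 / V2
C2 = 755 * 42 / 225
C2 = 140.9333 uM

140.9333 uM


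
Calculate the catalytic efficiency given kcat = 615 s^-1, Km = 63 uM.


Catalytic efficiency = kcat / Km
= 615 / 63
= 9.7619 uM^-1*s^-1

9.7619 uM^-1*s^-1


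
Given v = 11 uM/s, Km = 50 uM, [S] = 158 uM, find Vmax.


Vmax = v * (Km + [S]) / [S]
Vmax = 11 * (50 + 158) / 158
Vmax = 14.481 uM/s

14.481 uM/s


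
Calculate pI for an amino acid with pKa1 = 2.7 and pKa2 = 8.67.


pI = (pKa1 + pKa2) / 2
pI = (2.7 + 8.67) / 2
pI = 5.685

5.685


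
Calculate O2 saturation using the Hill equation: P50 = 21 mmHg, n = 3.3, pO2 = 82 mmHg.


Y = pO2^n / (P50^n + pO2^n)
Y = 82^3.3 / (21^3.3 + 82^3.3)
Y = 98.9%

98.9%


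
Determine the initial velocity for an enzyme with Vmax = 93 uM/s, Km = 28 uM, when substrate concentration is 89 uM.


v = Vmax * [S] / (Km + [S])
v = 93 * 89 / (28 + 89)
v = 70.7436 uM/s

70.7436 uM/s


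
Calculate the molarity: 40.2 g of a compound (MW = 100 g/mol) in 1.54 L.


C = (mass / MW) / volume
C = (40.2 / 100) / 1.54
C = 0.261 M

0.261 M


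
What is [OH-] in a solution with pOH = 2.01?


[OH-] = 10^(-pOH)
[OH-] = 10^(-2.01)
[OH-] = 0.0098 M

0.0098 M


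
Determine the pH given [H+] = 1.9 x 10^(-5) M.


pH = -log10([H+])
pH = -log10(1.9 x 10^(-5))
pH = 4.7212

4.7212


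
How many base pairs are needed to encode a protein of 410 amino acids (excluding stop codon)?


Each amino acid = 1 codon = 3 bp
bp = 410 * 3 = 1230 bp

1230 bp


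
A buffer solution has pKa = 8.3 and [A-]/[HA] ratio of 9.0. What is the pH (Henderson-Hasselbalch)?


pH = pKa + log10([A-]/[HA])
pH = 8.3 + log10(9.0)
pH = 9.2542

9.2542


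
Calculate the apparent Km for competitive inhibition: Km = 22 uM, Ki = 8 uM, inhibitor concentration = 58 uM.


Km_app = Km * (1 + [I]/Ki)
Km_app = 22 * (1 + 58/8)
Km_app = 181.5 uM

181.5 uM


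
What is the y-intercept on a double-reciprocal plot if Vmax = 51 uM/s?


y-intercept = 1/Vmax
= 1/51
= 0.0196 s/uM

0.0196 s/uM


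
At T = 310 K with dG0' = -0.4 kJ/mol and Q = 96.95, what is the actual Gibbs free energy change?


dG = dG0' + RT * ln(Q) / 1000
dG = -0.4 + 8.314 * 310 * ln(96.95) / 1000
dG = 11.3893 kJ/mol

11.3893 kJ/mol


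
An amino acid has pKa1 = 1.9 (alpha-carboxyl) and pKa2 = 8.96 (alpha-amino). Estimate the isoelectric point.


pI = (pKa1 + pKa2) / 2
pI = (1.9 + 8.96) / 2
pI = 5.43

5.43


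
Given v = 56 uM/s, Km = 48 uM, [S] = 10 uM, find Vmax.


Vmax = v * (Km + [S]) / [S]
Vmax = 56 * (48 + 10) / 10
Vmax = 324.8 uM/s

324.8 uM/s


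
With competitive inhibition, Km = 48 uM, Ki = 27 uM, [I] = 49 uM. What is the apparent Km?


Km_app = Km * (1 + [I]/Ki)
Km_app = 48 * (1 + 49/27)
Km_app = 135.1111 uM

135.1111 uM


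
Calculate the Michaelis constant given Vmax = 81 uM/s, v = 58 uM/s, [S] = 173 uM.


Km = [S] * (Vmax - v) / v
Km = 173 * (81 - 58) / 58
Km = 68.6034 uM

68.6034 uM


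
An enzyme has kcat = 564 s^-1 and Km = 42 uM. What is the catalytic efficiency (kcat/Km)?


Catalytic efficiency = kcat / Km
= 564 / 42
= 13.4286 uM^-1*s^-1

13.4286 uM^-1*s^-1


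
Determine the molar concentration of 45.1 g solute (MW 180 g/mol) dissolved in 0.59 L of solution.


C = (mass / MW) / volume
C = (45.1 / 180) / 0.59
C = 0.4247 M

0.4247 M


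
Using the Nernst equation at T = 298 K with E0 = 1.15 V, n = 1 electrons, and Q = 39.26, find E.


E = E0 - (RT/nF) * ln(Q)
E = 1.15 - (8.314 * 298 / (1 * 96485)) * ln(39.26)
E = 1.0558 V

1.0558 V


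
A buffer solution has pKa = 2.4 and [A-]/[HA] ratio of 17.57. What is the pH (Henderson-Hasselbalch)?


pH = pKa + log10([A-]/[HA])
pH = 2.4 + log10(17.57)
pH = 3.6448

3.6448


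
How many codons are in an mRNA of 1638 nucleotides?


codons = nucleotides / 3
codons = 1638 / 3 = 546

546


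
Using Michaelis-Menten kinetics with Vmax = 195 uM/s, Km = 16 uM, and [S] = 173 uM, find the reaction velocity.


v = Vmax * [S] / (Km + [S])
v = 195 * 173 / (16 + 173)
v = 178.4921 uM/s

178.4921 uM/s


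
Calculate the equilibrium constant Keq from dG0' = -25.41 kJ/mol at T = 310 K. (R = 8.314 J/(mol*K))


Keq = exp(-dG0 * 1000 / (R * T))
Keq = exp(-(-25.41) * 1000 / (8.314 * 310))
Keq = 19129.7868

19129.7868


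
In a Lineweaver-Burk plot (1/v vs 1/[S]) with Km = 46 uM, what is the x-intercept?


x-intercept = -1/Km
= -1/46
= -0.0217 1/uM

-0.0217 1/uM


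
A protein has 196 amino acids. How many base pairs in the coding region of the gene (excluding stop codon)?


Each amino acid = 1 codon = 3 bp
bp = 196 * 3 = 588 bp

588 bp


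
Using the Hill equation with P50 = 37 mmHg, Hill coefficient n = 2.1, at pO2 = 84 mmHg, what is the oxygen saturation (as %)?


Y = pO2^n / (P50^n + pO2^n)
Y = 84^2.1 / (37^2.1 + 84^2.1)
Y = 84.84%

84.84%


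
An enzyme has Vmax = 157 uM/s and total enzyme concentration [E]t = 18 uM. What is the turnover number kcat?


kcat = Vmax / [E]t
kcat = 157 / 18
kcat = 8.7222 s^-1

8.7222 s^-1


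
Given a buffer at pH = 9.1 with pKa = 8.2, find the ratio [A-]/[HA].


[A-]/[HA] = 10^(pH - pKa)
= 10^(9.1 - 8.2)
= 7.9433

7.9433


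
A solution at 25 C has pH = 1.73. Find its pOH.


pOH = 14 - pH
pOH = 14 - 1.73
pOH = 12.27

12.27


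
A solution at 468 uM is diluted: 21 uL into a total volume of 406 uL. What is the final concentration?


C2 = C1 * V1 / V2
C2 = 468 * 21 / 406
C2 = 24.2069 uM

24.2069 uM


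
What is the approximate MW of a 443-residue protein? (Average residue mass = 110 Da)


MW = n_residues * 110 Da
MW = 443 * 110
MW = 48730 Da

48730 Da


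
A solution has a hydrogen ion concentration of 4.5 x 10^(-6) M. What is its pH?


pH = -log10([H+])
pH = -log10(4.5 x 10^(-6))
pH = 5.3468

5.3468


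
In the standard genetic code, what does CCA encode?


Standard genetic code lookup.
Codon CCA -> Pro

Pro


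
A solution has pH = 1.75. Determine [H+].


[H+] = 10^(-pH)
[H+] = 10^(-1.75)
[H+] = 0.0178 M

0.0178 M


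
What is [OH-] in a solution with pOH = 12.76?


[OH-] = 10^(-pOH)
[OH-] = 10^(-12.76)
[OH-] = 1.738e-13 M

1.738e-13 M


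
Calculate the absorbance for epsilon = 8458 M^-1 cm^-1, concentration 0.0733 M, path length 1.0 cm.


A = epsilon * c * l
A = 8458 * 0.0733 * 1.0
A = 619.9714

619.9714


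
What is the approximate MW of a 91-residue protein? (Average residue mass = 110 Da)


MW = n_residues * 110 Da
MW = 91 * 110
MW = 10010 Da

10010 Da
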